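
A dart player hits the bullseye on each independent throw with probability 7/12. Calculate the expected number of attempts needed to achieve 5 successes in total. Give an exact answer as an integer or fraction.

60/7

By linearity (sum of 5 independent geometric waits), E[trials] = 5/p = 5/(7/12) = 60/7.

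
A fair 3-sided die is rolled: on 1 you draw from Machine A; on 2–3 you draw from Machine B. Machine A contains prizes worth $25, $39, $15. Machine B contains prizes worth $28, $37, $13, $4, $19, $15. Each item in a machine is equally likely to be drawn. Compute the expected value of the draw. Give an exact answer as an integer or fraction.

65/3 dollars

E[X | Machine A] = (25 + 39 + 15)/3 = 79/3
E[X | Machine B] = (28 + 37 + 13 + 4 + 19 + 15)/6 = 58/3
E[X] = (1/3)·79/3 + (2/3)·58/3 = 65/3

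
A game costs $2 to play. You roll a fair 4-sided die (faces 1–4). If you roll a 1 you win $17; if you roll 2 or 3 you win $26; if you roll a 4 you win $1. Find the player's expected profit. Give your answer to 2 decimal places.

E[payout] = (1/4)·1 + (1/4)·17 + (1/2)·26 = 35/2
Expected profit = 35/2 − 2 = 31/2 ≈ $15.50

$15.50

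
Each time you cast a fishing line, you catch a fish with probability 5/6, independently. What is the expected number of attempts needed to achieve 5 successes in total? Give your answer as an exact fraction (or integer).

6

By linearity (sum of 5 independent geometric waits), E[trials] = 5/p = 5/(5/6) = 6.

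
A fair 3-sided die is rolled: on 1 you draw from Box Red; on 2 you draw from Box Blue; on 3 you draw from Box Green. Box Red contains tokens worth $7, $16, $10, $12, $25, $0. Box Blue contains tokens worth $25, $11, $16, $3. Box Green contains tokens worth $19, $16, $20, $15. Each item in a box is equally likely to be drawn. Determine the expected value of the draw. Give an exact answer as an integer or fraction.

E[X | Box Red] = (7 + 16 + 10 + 12 + 25 + 0)/6 = 35/3
E[X | Box Blue] = (25 + 11 + 16 + 3)/4 = 55/4
E[X | Box Green] = (19 + 16 + 20 + 15)/4 = 35/2
E[X] = (1/3)·35/3 + (1/3)·55/4 + (1/3)·35/2 = 515/36

515/36 dollars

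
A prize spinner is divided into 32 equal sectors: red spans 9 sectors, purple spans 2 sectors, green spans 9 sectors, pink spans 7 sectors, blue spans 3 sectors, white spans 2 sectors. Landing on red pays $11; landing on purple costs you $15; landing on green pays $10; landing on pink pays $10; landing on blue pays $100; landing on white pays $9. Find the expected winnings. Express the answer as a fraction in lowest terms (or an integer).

E[payout] = (9/32)·11 + (2/32)·(-15) + (9/32)·10 + (7/32)·10 + (3/32)·100 + (2/32)·9 = 547/32

547/32 dollars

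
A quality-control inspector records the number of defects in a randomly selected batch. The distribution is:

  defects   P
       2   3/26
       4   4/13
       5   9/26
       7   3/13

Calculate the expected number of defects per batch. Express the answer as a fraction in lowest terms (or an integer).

125/26

E[X] = (3/26)·2 + (4/13)·4 + (9/26)·5 + (3/13)·7
     = 125/26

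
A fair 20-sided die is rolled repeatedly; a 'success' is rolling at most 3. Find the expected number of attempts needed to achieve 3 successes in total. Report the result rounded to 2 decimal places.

20.00

By linearity (sum of 3 independent geometric waits), E[trials] = 3/p = 3/(3/20) = 20.
≈ 20.00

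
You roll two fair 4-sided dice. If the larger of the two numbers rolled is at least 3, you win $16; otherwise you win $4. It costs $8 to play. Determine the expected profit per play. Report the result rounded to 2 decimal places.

$5.00

E[payout] = (1/4)·4 + (3/4)·16 = 13
Expected profit = 13 − 8 = 5 ≈ $5.00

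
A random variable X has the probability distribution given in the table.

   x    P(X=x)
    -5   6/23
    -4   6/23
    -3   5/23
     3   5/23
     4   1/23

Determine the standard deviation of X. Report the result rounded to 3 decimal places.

E[X] = -50/23, E[X²] = 352/23
Var(X) = E[X²] − (E[X])² = 352/23 − 2500/529 = 5596/529
SD(X) = √(5596/529) ≈ 3.252

3.252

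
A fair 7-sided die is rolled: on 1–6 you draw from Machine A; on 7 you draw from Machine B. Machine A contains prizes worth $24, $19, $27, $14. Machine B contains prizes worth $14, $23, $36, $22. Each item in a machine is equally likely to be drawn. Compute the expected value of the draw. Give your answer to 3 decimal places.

E[X | Machine A] = (24 + 19 + 27 + 14)/4 = 21
E[X | Machine B] = (14 + 23 + 36 + 22)/4 = 95/4
E[X] = (6/7)·21 + (1/7)·95/4 = 599/28 ≈ 21.393

$21.393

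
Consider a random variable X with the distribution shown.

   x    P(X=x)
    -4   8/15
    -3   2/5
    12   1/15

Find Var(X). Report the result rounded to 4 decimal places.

15.3156

E[X] = (8/15)·(-4) + (2/5)·(-3) + (1/15)·12 = -38/15
E[X²] = (8/15)·16 + (2/5)·9 + (1/15)·144 = 326/15
Var(X) = 326/15 − (-38/15)² = 3446/225 ≈ 15.3156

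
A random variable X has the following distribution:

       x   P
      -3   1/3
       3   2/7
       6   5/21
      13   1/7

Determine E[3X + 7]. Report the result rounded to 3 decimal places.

E[3x+7] = (1/3)·(-2) + (2/7)·16 + (5/21)·25 + (1/7)·46
     = 115/7 ≈ 16.429

16.429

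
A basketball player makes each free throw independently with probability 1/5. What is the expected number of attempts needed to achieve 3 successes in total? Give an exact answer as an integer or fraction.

15

By linearity (sum of 3 independent geometric waits), E[trials] = 3/p = 3/(1/5) = 15.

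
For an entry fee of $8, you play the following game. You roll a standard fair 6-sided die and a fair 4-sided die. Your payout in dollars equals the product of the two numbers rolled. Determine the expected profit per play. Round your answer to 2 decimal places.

$0.75

Distribution of the product of the two numbers rolled: 1 w.p. 1/24, 2 w.p. 1/12, 3 w.p. 1/12, 4 w.p. 1/8, 5 w.p. 1/24, 6 w.p. 1/8, …
E[payout] = (1/24)·1 + (1/12)·2 + (1/12)·3 + (1/8)·4 + (1/24)·5 + (1/8)·6 + (1/12)·8 + (1/24)·9 + (1/24)·10 + (1/8)·12 + (1/24)·15 + (1/24)·16 + (1/24)·18 + (1/24)·20 + (1/24)·24 = 35/4
Expected profit = 35/4 − 8 = 3/4 ≈ $0.75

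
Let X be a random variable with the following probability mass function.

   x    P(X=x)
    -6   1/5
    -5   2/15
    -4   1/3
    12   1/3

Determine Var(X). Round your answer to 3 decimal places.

E[X] = (1/5)·(-6) + (2/15)·(-5) + (1/3)·(-4) + (1/3)·12 = 4/5
E[X²] = (1/5)·36 + (2/15)·25 + (1/3)·16 + (1/3)·144 = 958/15
Var(X) = 958/15 − (4/5)² = 4742/75 ≈ 63.227

63.227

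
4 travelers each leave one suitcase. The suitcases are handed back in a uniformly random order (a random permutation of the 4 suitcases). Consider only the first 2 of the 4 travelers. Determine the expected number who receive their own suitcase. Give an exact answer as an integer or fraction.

Let Xᵢ = 1 if person i gets their own suitcase. For each i, P(Xᵢ=1) = 1/4.
By linearity of expectation, E[X₁+…+X_2] = 2·(1/4) = 1/2.

1/2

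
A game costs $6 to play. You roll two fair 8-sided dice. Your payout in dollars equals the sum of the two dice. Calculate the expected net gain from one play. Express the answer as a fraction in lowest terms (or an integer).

$3

Distribution of the sum of the two dice: 2 w.p. 1/64, 3 w.p. 1/32, 4 w.p. 3/64, 5 w.p. 1/16, 6 w.p. 5/64, 7 w.p. 3/32, …
E[payout] = (1/64)·2 + (1/32)·3 + (3/64)·4 + (1/16)·5 + (5/64)·6 + (3/32)·7 + (7/64)·8 + (1/8)·9 + (7/64)·10 + (3/32)·11 + (5/64)·12 + (1/16)·13 + (3/64)·14 + (1/32)·15 + (1/64)·16 = 9
Expected profit = 9 − 6 = 3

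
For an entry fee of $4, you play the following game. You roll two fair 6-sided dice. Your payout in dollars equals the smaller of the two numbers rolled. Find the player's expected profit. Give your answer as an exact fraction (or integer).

-53/36 dollars

Distribution of the smaller of the two numbers rolled: 1 w.p. 11/36, 2 w.p. 1/4, 3 w.p. 7/36, 4 w.p. 5/36, 5 w.p. 1/12, 6 w.p. 1/36
E[payout] = (11/36)·1 + (1/4)·2 + (7/36)·3 + (5/36)·4 + (1/12)·5 + (1/36)·6 = 91/36
Expected profit = 91/36 − 4 = -53/36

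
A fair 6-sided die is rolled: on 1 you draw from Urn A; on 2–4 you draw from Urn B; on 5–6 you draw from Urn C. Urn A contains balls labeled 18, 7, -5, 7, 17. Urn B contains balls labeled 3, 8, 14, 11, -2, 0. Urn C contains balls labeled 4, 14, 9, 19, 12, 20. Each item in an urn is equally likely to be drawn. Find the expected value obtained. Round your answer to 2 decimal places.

8.63

E[X | Urn A] = (18 + 7 − 5 + 7 + 17)/5 = 44/5
E[X | Urn B] = (3 + 8 + 14 + 11 − 2 + 0)/6 = 17/3
E[X | Urn C] = (4 + 14 + 9 + 19 + 12 + 20)/6 = 13
E[X] = (1/6)·44/5 + (1/2)·17/3 + (1/3)·13 = 259/30 ≈ 8.63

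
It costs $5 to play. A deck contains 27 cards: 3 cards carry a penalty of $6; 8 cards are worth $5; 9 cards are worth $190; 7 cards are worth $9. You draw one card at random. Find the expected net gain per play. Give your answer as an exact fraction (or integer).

E[payout] = (3/27)·(-6) + (8/27)·5 + (9/27)·190 + (7/27)·9 = 1795/27
Expected profit = 1795/27 − 5 = 1660/27

1660/27 dollars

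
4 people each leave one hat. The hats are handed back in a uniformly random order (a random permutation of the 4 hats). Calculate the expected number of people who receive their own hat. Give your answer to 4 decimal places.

1.0000

Let Xᵢ = 1 if person i gets their own hat. For each i, P(Xᵢ=1) = 1/4.
By linearity of expectation, E[X₁+…+X_4] = 4·(1/4) = 1.
≈ 1.0000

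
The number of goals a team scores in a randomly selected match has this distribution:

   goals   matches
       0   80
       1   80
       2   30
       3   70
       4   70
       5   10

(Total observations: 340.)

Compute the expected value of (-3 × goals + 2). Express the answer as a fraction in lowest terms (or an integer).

Total = 340, so P(goals=0) = 80/340, etc.
E[-3x+2] = (4/17)·2 + (4/17)·(-1) + (3/34)·(-4) + (7/34)·(-7) + (7/34)·(-10) + (1/34)·(-13)
     = -4

-4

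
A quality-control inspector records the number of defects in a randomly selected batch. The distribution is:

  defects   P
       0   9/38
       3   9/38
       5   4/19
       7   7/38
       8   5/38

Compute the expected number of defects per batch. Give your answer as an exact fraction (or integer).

78/19

E[X] = (9/38)·0 + (9/38)·3 + (4/19)·5 + (7/38)·7 + (5/38)·8
     = 78/19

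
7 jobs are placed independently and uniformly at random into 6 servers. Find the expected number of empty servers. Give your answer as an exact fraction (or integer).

Let Xⱼ=1 if server j is empty. P(Xⱼ=1) = ((6-1)/6)^7 = 78125/279936.
By linearity, E[#empty] = 6·78125/279936 = 78125/46656.

78125/46656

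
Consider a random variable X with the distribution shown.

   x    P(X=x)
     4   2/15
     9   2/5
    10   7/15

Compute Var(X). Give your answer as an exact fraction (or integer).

E[X] = (2/15)·4 + (2/5)·9 + (7/15)·10 = 44/5
E[X²] = (2/15)·16 + (2/5)·81 + (7/15)·100 = 406/5
Var(X) = 406/5 − (44/5)² = 94/25

94/25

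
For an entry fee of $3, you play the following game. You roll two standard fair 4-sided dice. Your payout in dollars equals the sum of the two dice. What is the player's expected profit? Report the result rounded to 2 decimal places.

$2.00

Distribution of the sum of the two dice: 2 w.p. 1/16, 3 w.p. 1/8, 4 w.p. 3/16, 5 w.p. 1/4, 6 w.p. 3/16, 7 w.p. 1/8, …
E[payout] = (1/16)·2 + (1/8)·3 + (3/16)·4 + (1/4)·5 + (3/16)·6 + (1/8)·7 + (1/16)·8 = 5
Expected profit = 5 − 3 = 2 ≈ $2.00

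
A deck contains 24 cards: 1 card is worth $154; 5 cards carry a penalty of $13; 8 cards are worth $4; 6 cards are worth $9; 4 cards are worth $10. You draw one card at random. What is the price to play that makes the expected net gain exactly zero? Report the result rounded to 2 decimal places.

$8.96

E[payout] = (1/24)·154 + (5/24)·(-13) + (8/24)·4 + (6/24)·9 + (4/24)·10 = 215/24
Fair fee = E[payout] = 215/24 ≈ $8.96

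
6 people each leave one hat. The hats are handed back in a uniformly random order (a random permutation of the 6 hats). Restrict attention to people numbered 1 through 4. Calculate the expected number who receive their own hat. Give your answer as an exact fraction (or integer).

Let Xᵢ = 1 if person i gets their own hat. For each i, P(Xᵢ=1) = 1/6.
By linearity of expectation, E[X₁+…+X_4] = 4·(1/6) = 2/3.

2/3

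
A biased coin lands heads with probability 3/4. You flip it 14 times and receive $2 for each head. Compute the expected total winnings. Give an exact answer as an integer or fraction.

$21

E[#heads] = 14·3/4 = 21/2 (linearity over flips).
E[winnings] = 2·21/2 = 21.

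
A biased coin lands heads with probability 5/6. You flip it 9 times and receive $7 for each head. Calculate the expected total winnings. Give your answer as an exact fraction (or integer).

105/2 dollars

E[#heads] = 9·5/6 = 15/2 (linearity over flips).
E[winnings] = 7·15/2 = 105/2.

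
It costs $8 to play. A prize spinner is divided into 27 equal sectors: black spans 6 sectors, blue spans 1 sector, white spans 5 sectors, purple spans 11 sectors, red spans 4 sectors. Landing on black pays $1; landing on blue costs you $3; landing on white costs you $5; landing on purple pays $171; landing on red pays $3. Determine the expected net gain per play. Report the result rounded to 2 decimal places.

E[payout] = (6/27)·1 + (1/27)·(-3) + (5/27)·(-5) + (11/27)·171 + (4/27)·3 = 1871/27
Expected profit = 1871/27 − 8 = 1655/27 ≈ $61.30

$61.30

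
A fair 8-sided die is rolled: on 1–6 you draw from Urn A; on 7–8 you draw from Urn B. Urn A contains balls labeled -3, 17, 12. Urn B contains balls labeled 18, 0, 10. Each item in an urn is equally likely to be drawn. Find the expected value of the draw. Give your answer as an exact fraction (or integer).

53/6

E[X | Urn A] = (-3 + 17 + 12)/3 = 26/3
E[X | Urn B] = (18 + 0 + 10)/3 = 28/3
E[X] = (3/4)·26/3 + (1/4)·28/3 = 53/6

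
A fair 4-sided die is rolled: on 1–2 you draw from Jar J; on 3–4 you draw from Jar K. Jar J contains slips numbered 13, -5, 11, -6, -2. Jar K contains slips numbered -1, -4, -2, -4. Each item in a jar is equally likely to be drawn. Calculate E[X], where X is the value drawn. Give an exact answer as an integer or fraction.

E[X | Jar J] = (13 − 5 + 11 − 6 − 2)/5 = 11/5
E[X | Jar K] = (-1 − 4 − 2 − 4)/4 = -11/4
E[X] = (1/2)·11/5 + (1/2)·(-11/4) = -11/40

-11/40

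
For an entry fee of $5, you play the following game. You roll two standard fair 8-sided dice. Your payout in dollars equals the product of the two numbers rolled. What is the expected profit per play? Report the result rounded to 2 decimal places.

$15.25

Distribution of the product of the two numbers rolled: 1 w.p. 1/64, 2 w.p. 1/32, 3 w.p. 1/32, 4 w.p. 3/64, 5 w.p. 1/32, 6 w.p. 1/16, …
E[payout] = (1/64)·1 + (1/32)·2 + (1/32)·3 + (3/64)·4 + (1/32)·5 + (1/16)·6 + (1/32)·7 + (1/16)·8 + (1/64)·9 + (1/32)·10 + (1/16)·12 + (1/32)·14 + (1/32)·15 + (3/64)·16 + (1/32)·18 + (1/32)·20 + (1/32)·21 + (1/16)·24 + (1/64)·25 + (1/32)·28 + (1/32)·30 + (1/32)·32 + (1/32)·35 + (1/64)·36 + (1/32)·40 + (1/32)·42 + (1/32)·48 + (1/64)·49 + (1/32)·56 + (1/64)·64 = 81/4
Expected profit = 81/4 − 5 = 61/4 ≈ $15.25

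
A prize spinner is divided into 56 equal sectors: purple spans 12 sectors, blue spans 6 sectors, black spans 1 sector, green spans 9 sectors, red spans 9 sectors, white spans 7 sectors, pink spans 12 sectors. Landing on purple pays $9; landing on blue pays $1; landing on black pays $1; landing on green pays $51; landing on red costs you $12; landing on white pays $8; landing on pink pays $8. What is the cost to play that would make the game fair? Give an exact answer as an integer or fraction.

E[payout] = (12/56)·9 + (6/56)·1 + (1/56)·1 + (9/56)·51 + (9/56)·(-12) + (7/56)·8 + (12/56)·8 = 309/28
Fair fee = E[payout] = 309/28

309/28 dollars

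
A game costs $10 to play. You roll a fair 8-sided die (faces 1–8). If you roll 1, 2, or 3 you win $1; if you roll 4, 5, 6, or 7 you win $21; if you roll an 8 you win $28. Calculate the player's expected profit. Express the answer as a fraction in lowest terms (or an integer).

E[payout] = (3/8)·1 + (1/2)·21 + (1/8)·28 = 115/8
Expected profit = 115/8 − 10 = 35/8

35/8 dollars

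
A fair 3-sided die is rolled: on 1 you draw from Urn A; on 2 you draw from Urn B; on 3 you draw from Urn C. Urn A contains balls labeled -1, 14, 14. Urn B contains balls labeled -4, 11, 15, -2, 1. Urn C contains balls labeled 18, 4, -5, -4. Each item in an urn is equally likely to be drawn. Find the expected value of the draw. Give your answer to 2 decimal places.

E[X | Urn A] = (-1 + 14 + 14)/3 = 9
E[X | Urn B] = (-4 + 11 + 15 − 2 + 1)/5 = 21/5
E[X | Urn C] = (18 + 4 − 5 − 4)/4 = 13/4
E[X] = (1/3)·9 + (1/3)·21/5 + (1/3)·13/4 = 329/60 ≈ 5.48

5.48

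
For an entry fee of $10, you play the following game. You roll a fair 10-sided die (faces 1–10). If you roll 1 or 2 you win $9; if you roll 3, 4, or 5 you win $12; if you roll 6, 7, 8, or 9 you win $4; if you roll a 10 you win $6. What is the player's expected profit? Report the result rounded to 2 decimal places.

E[payout] = (2/5)·4 + (1/10)·6 + (1/5)·9 + (3/10)·12 = 38/5
Expected profit = 38/5 − 10 = -12/5 ≈ -$2.40

-$2.40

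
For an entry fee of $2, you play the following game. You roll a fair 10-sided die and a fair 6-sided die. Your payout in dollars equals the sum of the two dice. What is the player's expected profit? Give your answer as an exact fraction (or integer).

Distribution of the sum of the two dice: 2 w.p. 1/60, 3 w.p. 1/30, 4 w.p. 1/20, 5 w.p. 1/15, 6 w.p. 1/12, 7 w.p. 1/10, …
E[payout] = (1/60)·2 + (1/30)·3 + (1/20)·4 + (1/15)·5 + (1/12)·6 + (1/10)·7 + (1/10)·8 + (1/10)·9 + (1/10)·10 + (1/10)·11 + (1/12)·12 + (1/15)·13 + (1/20)·14 + (1/30)·15 + (1/60)·16 = 9
Expected profit = 9 − 2 = 7

$7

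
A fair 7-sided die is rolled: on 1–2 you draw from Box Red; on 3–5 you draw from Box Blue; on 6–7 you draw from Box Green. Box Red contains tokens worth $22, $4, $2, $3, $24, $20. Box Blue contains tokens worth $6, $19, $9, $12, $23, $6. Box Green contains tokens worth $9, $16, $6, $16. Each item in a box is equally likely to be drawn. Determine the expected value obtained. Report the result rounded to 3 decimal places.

$12.286

E[X | Box Red] = (22 + 4 + 2 + 3 + 24 + 20)/6 = 25/2
E[X | Box Blue] = (6 + 19 + 9 + 12 + 23 + 6)/6 = 25/2
E[X | Box Green] = (9 + 16 + 6 + 16)/4 = 47/4
E[X] = (2/7)·25/2 + (3/7)·25/2 + (2/7)·47/4 = 86/7 ≈ 12.286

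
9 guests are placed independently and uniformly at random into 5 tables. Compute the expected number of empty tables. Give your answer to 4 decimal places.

Let Xⱼ=1 if table j is empty. P(Xⱼ=1) = ((5-1)/5)^9 = 262144/1953125.
By linearity, E[#empty] = 5·262144/1953125 = 262144/390625.
≈ 0.6711

0.6711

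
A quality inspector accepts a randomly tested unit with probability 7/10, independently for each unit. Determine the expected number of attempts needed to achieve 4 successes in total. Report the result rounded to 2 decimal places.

By linearity (sum of 4 independent geometric waits), E[trials] = 4/p = 4/(7/10) = 40/7.
≈ 5.71

5.71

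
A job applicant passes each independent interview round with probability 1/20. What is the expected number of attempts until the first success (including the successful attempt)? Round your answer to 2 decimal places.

For a geometric distribution, E[trials] = 1/p = 1/(1/20) = 20.
≈ 20.00

20.00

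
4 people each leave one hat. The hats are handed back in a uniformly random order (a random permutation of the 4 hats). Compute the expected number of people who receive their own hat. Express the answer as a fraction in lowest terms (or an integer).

Let Xᵢ = 1 if person i gets their own hat. For each i, P(Xᵢ=1) = 1/4.
By linearity of expectation, E[X₁+…+X_4] = 4·(1/4) = 1.

1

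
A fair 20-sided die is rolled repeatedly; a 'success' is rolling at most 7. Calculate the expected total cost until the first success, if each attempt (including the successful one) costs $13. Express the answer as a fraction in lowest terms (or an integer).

E[#attempts] = 1/p = 20/7; E[cost] = 13·20/7 = 260/7.

260/7 dollars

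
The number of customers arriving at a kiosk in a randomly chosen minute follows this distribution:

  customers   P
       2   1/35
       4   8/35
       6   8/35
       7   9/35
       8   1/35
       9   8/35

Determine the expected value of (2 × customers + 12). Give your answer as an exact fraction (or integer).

E[2x+12] = (1/35)·16 + (8/35)·20 + (8/35)·24 + (9/35)·26 + (1/35)·28 + (8/35)·30
     = 174/7

174/7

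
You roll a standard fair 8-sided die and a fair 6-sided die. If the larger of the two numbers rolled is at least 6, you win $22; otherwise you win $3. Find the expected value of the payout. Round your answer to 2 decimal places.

$12.10

E[payout] = (25/48)·3 + (23/48)·22 = 581/48
≈ $12.10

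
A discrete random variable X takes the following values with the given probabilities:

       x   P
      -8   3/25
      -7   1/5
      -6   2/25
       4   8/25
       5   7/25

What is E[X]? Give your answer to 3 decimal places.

E[X] = (3/25)·(-8) + (1/5)·(-7) + (2/25)·(-6) + (8/25)·4 + (7/25)·5
     = -4/25 ≈ -0.160

-0.160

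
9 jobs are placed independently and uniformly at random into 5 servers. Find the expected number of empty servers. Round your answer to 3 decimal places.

0.671

Let Xⱼ=1 if server j is empty. P(Xⱼ=1) = ((5-1)/5)^9 = 262144/1953125.
By linearity, E[#empty] = 5·262144/1953125 = 262144/390625.
≈ 0.671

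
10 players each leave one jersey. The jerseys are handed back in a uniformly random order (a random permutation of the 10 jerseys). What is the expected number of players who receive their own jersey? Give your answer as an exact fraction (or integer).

1

Let Xᵢ = 1 if person i gets their own jersey. For each i, P(Xᵢ=1) = 1/10.
By linearity of expectation, E[X₁+…+X_10] = 10·(1/10) = 1.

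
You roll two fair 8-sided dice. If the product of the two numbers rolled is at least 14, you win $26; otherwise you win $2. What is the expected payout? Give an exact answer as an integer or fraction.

E[payout] = (27/64)·2 + (37/64)·26 = 127/8

127/8 dollars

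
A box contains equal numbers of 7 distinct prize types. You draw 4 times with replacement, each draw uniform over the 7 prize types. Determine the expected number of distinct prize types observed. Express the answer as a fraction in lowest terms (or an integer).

1105/343

Let Xⱼ=1 if type j appears at least once. P(Xⱼ=1) = 1 − ((7−1)/7)^4 = 1105/2401.
E[#distinct] = 7·1105/2401 = 1105/343.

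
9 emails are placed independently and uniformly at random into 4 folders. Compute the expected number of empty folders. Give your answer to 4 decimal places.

0.3003

Let Xⱼ=1 if folder j is empty. P(Xⱼ=1) = ((4-1)/4)^9 = 19683/262144.
By linearity, E[#empty] = 4·19683/262144 = 19683/65536.
≈ 0.3003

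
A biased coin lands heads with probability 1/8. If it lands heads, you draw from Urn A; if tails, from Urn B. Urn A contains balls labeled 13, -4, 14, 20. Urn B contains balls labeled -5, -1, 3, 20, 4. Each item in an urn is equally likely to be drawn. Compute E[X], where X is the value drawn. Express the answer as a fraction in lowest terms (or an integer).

803/160

E[X | Urn A] = (13 − 4 + 14 + 20)/4 = 43/4
E[X | Urn B] = (-5 − 1 + 3 + 20 + 4)/5 = 21/5
E[X] = (1/8)·43/4 + (7/8)·21/5 = 803/160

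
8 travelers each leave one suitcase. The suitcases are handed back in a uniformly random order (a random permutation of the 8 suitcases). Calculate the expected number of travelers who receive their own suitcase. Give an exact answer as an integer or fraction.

1

Let Xᵢ = 1 if person i gets their own suitcase. For each i, P(Xᵢ=1) = 1/8.
By linearity of expectation, E[X₁+…+X_8] = 8·(1/8) = 1.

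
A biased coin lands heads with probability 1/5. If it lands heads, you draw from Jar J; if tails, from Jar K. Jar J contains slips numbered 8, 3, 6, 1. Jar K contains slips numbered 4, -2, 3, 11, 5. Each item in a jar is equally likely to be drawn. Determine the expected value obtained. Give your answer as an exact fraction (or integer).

E[X | Jar J] = (8 + 3 + 6 + 1)/4 = 9/2
E[X | Jar K] = (4 − 2 + 3 + 11 + 5)/5 = 21/5
E[X] = (1/5)·9/2 + (4/5)·21/5 = 213/50

213/50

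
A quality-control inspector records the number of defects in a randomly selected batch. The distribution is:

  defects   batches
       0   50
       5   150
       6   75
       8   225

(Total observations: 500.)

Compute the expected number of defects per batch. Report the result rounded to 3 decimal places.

Total = 500, so P(defects=0) = 50/500, etc.
E[X] = (1/10)·0 + (3/10)·5 + (3/20)·6 + (9/20)·8
     = 6 ≈ 6.000

6.000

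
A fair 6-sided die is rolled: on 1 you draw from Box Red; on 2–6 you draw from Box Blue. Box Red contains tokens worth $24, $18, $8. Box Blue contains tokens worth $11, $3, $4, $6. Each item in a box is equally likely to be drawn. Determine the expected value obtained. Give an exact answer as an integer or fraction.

70/9 dollars

E[X | Box Red] = (24 + 18 + 8)/3 = 50/3
E[X | Box Blue] = (11 + 3 + 4 + 6)/4 = 6
E[X] = (1/6)·50/3 + (5/6)·6 = 70/9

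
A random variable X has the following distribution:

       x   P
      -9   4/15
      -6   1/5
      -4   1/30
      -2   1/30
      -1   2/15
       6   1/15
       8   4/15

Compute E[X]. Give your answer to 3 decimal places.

E[X] = (4/15)·(-9) + (1/5)·(-6) + (1/30)·(-4) + (1/30)·(-2) + (2/15)·(-1) + (1/15)·6 + (4/15)·8
     = -7/5 ≈ -1.400

-1.400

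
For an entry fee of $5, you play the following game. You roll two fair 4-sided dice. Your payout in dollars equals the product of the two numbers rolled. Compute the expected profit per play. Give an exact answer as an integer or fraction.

Distribution of the product of the two numbers rolled: 1 w.p. 1/16, 2 w.p. 1/8, 3 w.p. 1/8, 4 w.p. 3/16, 6 w.p. 1/8, 8 w.p. 1/8, …
E[payout] = (1/16)·1 + (1/8)·2 + (1/8)·3 + (3/16)·4 + (1/8)·6 + (1/8)·8 + (1/16)·9 + (1/8)·12 + (1/16)·16 = 25/4
Expected profit = 25/4 − 5 = 5/4

5/4 dollars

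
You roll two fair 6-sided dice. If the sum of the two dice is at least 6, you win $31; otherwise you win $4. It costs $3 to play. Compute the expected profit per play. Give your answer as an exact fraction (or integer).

E[payout] = (5/18)·4 + (13/18)·31 = 47/2
Expected profit = 47/2 − 3 = 41/2

41/2 dollars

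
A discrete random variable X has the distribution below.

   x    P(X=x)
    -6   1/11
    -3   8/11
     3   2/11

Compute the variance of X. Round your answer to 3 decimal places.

6.694

E[X] = (1/11)·(-6) + (8/11)·(-3) + (2/11)·3 = -24/11
E[X²] = (1/11)·36 + (8/11)·9 + (2/11)·9 = 126/11
Var(X) = 126/11 − (-24/11)² = 810/121 ≈ 6.694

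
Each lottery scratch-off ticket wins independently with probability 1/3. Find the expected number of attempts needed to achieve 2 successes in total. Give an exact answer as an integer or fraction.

6

By linearity (sum of 2 independent geometric waits), E[trials] = 2/p = 2/(1/3) = 6.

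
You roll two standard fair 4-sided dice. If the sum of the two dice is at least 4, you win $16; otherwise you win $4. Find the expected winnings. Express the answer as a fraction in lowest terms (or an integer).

E[payout] = (3/16)·4 + (13/16)·16 = 55/4

55/4 dollars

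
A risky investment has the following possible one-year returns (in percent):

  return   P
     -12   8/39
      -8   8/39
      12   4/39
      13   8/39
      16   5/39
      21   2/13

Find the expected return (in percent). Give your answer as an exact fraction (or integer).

E[X] = (8/39)·(-12) + (8/39)·(-8) + (4/39)·12 + (8/39)·13 + (5/39)·16 + (2/13)·21
     = 66/13

66/13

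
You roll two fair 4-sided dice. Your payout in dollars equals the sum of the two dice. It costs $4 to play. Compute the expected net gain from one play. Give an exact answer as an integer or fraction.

$1

Distribution of the sum of the two dice: 2 w.p. 1/16, 3 w.p. 1/8, 4 w.p. 3/16, 5 w.p. 1/4, 6 w.p. 3/16, 7 w.p. 1/8, …
E[payout] = (1/16)·2 + (1/8)·3 + (3/16)·4 + (1/4)·5 + (3/16)·6 + (1/8)·7 + (1/16)·8 = 5
Expected profit = 5 − 4 = 1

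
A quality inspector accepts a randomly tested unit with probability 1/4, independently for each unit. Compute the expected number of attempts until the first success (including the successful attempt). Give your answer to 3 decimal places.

4.000

For a geometric distribution, E[trials] = 1/p = 1/(1/4) = 4.
≈ 4.000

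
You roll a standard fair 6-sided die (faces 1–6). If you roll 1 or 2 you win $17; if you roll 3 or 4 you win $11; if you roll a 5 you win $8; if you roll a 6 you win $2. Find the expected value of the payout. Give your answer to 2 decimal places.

E[payout] = (1/6)·2 + (1/6)·8 + (1/3)·11 + (1/3)·17 = 11
≈ $11.00

$11.00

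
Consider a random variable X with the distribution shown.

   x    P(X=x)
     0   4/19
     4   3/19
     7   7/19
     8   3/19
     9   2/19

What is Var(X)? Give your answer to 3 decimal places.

9.823

E[X] = (4/19)·0 + (3/19)·4 + (7/19)·7 + (3/19)·8 + (2/19)·9 = 103/19
E[X²] = (4/19)·0 + (3/19)·16 + (7/19)·49 + (3/19)·64 + (2/19)·81 = 745/19
Var(X) = 745/19 − (103/19)² = 3546/361 ≈ 9.823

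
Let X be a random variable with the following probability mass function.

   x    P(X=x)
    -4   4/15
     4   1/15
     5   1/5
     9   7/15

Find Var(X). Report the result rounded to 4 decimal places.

E[X] = (4/15)·(-4) + (1/15)·4 + (1/5)·5 + (7/15)·9 = 22/5
E[X²] = (4/15)·16 + (1/15)·16 + (1/5)·25 + (7/15)·81 = 722/15
Var(X) = 722/15 − (22/5)² = 2158/75 ≈ 28.7733

28.7733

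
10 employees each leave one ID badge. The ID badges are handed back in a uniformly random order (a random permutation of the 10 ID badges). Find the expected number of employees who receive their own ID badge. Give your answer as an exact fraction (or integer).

Let Xᵢ = 1 if person i gets their own ID badge. For each i, P(Xᵢ=1) = 1/10.
By linearity of expectation, E[X₁+…+X_10] = 10·(1/10) = 1.

1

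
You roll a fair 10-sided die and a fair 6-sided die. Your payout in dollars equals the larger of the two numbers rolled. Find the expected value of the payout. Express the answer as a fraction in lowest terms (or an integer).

73/12 dollars

Distribution of the larger of the two numbers rolled: 1 w.p. 1/60, 2 w.p. 1/20, 3 w.p. 1/12, 4 w.p. 7/60, 5 w.p. 3/20, 6 w.p. 11/60, …
E[payout] = (1/60)·1 + (1/20)·2 + (1/12)·3 + (7/60)·4 + (3/20)·5 + (11/60)·6 + (1/10)·7 + (1/10)·8 + (1/10)·9 + (1/10)·10 = 73/12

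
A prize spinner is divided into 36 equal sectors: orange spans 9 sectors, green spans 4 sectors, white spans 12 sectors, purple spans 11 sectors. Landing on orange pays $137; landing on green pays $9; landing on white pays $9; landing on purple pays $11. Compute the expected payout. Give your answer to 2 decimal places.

$41.61

E[payout] = (9/36)·137 + (4/36)·9 + (12/36)·9 + (11/36)·11 = 749/18
≈ $41.61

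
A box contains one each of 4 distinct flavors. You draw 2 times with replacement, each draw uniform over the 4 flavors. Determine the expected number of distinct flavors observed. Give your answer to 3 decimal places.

1.750

Let Xⱼ=1 if type j appears at least once. P(Xⱼ=1) = 1 − ((4−1)/4)^2 = 7/16.
E[#distinct] = 4·7/16 = 7/4.
≈ 1.750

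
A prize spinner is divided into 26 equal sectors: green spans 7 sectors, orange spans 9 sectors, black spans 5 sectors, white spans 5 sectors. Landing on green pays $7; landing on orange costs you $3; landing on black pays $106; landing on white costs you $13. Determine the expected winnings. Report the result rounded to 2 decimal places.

$18.73

E[payout] = (7/26)·7 + (9/26)·(-3) + (5/26)·106 + (5/26)·(-13) = 487/26
≈ $18.73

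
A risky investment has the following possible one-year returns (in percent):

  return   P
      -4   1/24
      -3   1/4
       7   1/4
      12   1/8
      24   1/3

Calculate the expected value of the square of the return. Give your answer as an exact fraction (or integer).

E[X²] = (1/24)·16 + (1/4)·9 + (1/4)·49 + (1/8)·144 + (1/3)·576
     = 1351/6

1351/6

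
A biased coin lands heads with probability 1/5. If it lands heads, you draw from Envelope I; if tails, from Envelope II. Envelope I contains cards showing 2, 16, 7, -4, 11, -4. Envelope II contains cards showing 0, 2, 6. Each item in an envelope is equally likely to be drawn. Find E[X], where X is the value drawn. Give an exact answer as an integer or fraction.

46/15

E[X | Envelope I] = (2 + 16 + 7 − 4 + 11 − 4)/6 = 14/3
E[X | Envelope II] = (0 + 2 + 6)/3 = 8/3
E[X] = (1/5)·14/3 + (4/5)·8/3 = 46/15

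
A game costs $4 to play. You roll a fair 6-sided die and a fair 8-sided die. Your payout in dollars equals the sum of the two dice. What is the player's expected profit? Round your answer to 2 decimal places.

$4.00

Distribution of the sum of the two dice: 2 w.p. 1/48, 3 w.p. 1/24, 4 w.p. 1/16, 5 w.p. 1/12, 6 w.p. 5/48, 7 w.p. 1/8, …
E[payout] = (1/48)·2 + (1/24)·3 + (1/16)·4 + (1/12)·5 + (5/48)·6 + (1/8)·7 + (1/8)·8 + (1/8)·9 + (5/48)·10 + (1/12)·11 + (1/16)·12 + (1/24)·13 + (1/48)·14 = 8
Expected profit = 8 − 4 = 4 ≈ $4.00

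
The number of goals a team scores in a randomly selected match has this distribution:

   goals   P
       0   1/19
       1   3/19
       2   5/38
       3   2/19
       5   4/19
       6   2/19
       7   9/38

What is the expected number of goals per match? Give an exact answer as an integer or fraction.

155/38

E[X] = (1/19)·0 + (3/19)·1 + (5/38)·2 + (2/19)·3 + (4/19)·5 + (2/19)·6 + (9/38)·7
     = 155/38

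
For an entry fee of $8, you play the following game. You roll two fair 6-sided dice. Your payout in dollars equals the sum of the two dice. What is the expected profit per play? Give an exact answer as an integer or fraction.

-$1

Distribution of the sum of the two dice: 2 w.p. 1/36, 3 w.p. 1/18, 4 w.p. 1/12, 5 w.p. 1/9, 6 w.p. 5/36, 7 w.p. 1/6, …
E[payout] = (1/36)·2 + (1/18)·3 + (1/12)·4 + (1/9)·5 + (5/36)·6 + (1/6)·7 + (5/36)·8 + (1/9)·9 + (1/12)·10 + (1/18)·11 + (1/36)·12 = 7
Expected profit = 7 − 8 = -1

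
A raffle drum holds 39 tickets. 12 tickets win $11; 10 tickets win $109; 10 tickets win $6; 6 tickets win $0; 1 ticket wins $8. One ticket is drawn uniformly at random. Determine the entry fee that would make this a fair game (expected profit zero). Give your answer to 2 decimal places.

$33.08

E[payout] = (12/39)·11 + (10/39)·109 + (10/39)·6 + (6/39)·0 + (1/39)·8 = 430/13
Fair fee = E[payout] = 430/13 ≈ $33.08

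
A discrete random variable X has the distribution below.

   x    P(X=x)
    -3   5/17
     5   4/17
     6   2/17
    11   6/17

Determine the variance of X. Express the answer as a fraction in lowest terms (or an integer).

E[X] = (5/17)·(-3) + (4/17)·5 + (2/17)·6 + (6/17)·11 = 83/17
E[X²] = (5/17)·9 + (4/17)·25 + (2/17)·36 + (6/17)·121 = 943/17
Var(X) = 943/17 − (83/17)² = 9142/289

9142/289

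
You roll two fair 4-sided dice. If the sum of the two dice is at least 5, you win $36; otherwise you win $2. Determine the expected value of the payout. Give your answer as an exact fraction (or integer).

E[payout] = (3/8)·2 + (5/8)·36 = 93/4

93/4 dollars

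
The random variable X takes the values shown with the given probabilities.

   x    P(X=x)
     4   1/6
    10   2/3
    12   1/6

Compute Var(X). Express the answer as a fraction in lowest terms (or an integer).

56/9

E[X] = (1/6)·4 + (2/3)·10 + (1/6)·12 = 28/3
E[X²] = (1/6)·16 + (2/3)·100 + (1/6)·144 = 280/3
Var(X) = 280/3 − (28/3)² = 56/9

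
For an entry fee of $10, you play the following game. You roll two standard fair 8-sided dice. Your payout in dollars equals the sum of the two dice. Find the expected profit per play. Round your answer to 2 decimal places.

-$1.00

Distribution of the sum of the two dice: 2 w.p. 1/64, 3 w.p. 1/32, 4 w.p. 3/64, 5 w.p. 1/16, 6 w.p. 5/64, 7 w.p. 3/32, …
E[payout] = (1/64)·2 + (1/32)·3 + (3/64)·4 + (1/16)·5 + (5/64)·6 + (3/32)·7 + (7/64)·8 + (1/8)·9 + (7/64)·10 + (3/32)·11 + (5/64)·12 + (1/16)·13 + (3/64)·14 + (1/32)·15 + (1/64)·16 = 9
Expected profit = 9 − 10 = -1 ≈ -$1.00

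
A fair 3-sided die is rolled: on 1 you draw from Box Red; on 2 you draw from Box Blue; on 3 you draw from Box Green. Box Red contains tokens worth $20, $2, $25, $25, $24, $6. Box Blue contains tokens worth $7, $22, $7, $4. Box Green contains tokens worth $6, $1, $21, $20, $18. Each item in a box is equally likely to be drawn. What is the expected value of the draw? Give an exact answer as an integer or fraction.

E[X | Box Red] = (20 + 2 + 25 + 25 + 24 + 6)/6 = 17
E[X | Box Blue] = (7 + 22 + 7 + 4)/4 = 10
E[X | Box Green] = (6 + 1 + 21 + 20 + 18)/5 = 66/5
E[X] = (1/3)·17 + (1/3)·10 + (1/3)·66/5 = 67/5

67/5 dollars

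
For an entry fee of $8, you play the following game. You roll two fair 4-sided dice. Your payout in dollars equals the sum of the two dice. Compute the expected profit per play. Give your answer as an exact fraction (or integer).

-$3

Distribution of the sum of the two dice: 2 w.p. 1/16, 3 w.p. 1/8, 4 w.p. 3/16, 5 w.p. 1/4, 6 w.p. 3/16, 7 w.p. 1/8, …
E[payout] = (1/16)·2 + (1/8)·3 + (3/16)·4 + (1/4)·5 + (3/16)·6 + (1/8)·7 + (1/16)·8 = 5
Expected profit = 5 − 8 = -3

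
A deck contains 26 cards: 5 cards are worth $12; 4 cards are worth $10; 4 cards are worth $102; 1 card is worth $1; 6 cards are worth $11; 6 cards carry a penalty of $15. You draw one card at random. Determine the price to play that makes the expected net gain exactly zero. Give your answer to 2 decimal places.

$18.65

E[payout] = (5/26)·12 + (4/26)·10 + (4/26)·102 + (1/26)·1 + (6/26)·11 + (6/26)·(-15) = 485/26
Fair fee = E[payout] = 485/26 ≈ $18.65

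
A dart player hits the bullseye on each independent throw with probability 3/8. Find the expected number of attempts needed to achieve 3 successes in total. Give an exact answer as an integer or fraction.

By linearity (sum of 3 independent geometric waits), E[trials] = 3/p = 3/(3/8) = 8.

8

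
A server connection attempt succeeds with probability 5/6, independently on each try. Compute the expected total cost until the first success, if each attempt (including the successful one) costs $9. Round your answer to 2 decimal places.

E[#attempts] = 1/p = 6/5; E[cost] = 9·6/5 = 54/5.
≈ 10.80

$10.80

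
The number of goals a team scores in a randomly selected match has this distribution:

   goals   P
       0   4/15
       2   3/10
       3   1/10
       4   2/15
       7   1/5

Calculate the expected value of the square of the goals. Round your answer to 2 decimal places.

14.03

E[X²] = (4/15)·0 + (3/10)·4 + (1/10)·9 + (2/15)·16 + (1/5)·49
     = 421/30 ≈ 14.03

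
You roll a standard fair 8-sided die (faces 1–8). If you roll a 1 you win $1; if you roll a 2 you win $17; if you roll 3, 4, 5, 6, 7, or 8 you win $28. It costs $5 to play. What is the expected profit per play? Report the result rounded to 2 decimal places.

$18.25

E[payout] = (1/8)·1 + (1/8)·17 + (3/4)·28 = 93/4
Expected profit = 93/4 − 5 = 73/4 ≈ $18.25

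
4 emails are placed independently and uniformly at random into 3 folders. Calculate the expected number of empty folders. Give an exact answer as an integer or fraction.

16/27

Let Xⱼ=1 if folder j is empty. P(Xⱼ=1) = ((3-1)/3)^4 = 16/81.
By linearity, E[#empty] = 3·16/81 = 16/27.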